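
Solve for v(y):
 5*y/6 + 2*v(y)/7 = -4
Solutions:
 v(y) = -35*y/12 - 14


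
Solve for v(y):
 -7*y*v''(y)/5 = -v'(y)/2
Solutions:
 v(y) = C1 + C2*y^(19/14)


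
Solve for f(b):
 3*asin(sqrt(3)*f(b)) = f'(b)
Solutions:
 Integral(1/asin(sqrt(3)*_y), (_y, f(b))) = C1 + 3*b


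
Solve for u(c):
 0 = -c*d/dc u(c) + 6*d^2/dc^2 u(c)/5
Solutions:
 u(c) = C1 + C2*erfi(sqrt(15)*c/6)


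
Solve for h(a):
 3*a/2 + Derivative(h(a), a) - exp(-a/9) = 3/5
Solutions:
 h(a) = C1 - 3*a^2/4 + 3*a/5 - 9*exp(-a/9)


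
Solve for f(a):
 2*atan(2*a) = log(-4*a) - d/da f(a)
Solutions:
 f(a) = C1 + a*log(-a) - 2*a*atan(2*a) - a + 2*a*log(2) + log(4*a^2 + 1)/2


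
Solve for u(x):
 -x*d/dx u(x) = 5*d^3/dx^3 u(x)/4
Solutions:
 u(x) = C1 + Integral(C2*airyai(-10^(2/3)*x/5) + C3*airybi(-10^(2/3)*x/5), x)


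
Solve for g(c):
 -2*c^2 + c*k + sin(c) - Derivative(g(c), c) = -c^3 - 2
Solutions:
 g(c) = C1 + c^4/4 - 2*c^3/3 + c^2*k/2 + 2*c - cos(c)


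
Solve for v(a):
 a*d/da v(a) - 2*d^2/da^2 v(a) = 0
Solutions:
 v(a) = C1 + C2*erfi(a/2)


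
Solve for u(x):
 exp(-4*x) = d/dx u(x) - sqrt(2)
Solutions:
 u(x) = C1 + sqrt(2)*x - exp(-4*x)/4


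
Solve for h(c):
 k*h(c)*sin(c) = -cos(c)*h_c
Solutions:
 h(c) = C1*exp(k*log(cos(c)))


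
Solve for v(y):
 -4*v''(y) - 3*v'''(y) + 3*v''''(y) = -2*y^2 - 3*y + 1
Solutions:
 v(y) = C1 + C2*y + C3*exp(y*(3 - sqrt(57))/6) + C4*exp(y*(3 + sqrt(57))/6) + y^4/24 + y^2/4


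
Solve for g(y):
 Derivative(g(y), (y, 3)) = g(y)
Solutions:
 g(y) = C3*exp(y) + (C1*sin(sqrt(3)*y/2) + C2*cos(sqrt(3)*y/2))*exp(-y/2)


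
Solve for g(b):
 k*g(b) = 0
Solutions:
 g(b) = 0


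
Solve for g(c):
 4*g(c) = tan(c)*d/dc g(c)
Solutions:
 g(c) = C1*sin(c)^4


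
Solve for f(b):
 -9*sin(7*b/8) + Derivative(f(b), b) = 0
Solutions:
 f(b) = C1 - 72*cos(7*b/8)/7


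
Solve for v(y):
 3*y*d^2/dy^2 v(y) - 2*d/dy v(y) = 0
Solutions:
 v(y) = C1 + C2*y^(5/3)


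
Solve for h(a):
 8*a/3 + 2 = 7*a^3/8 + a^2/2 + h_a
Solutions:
 h(a) = C1 - 7*a^4/32 - a^3/6 + 4*a^2/3 + 2*a


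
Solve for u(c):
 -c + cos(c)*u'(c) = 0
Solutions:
 u(c) = C1 + Integral(c/cos(c), c)


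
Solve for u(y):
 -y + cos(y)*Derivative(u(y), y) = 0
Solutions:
 u(y) = C1 + Integral(y/cos(y), y)


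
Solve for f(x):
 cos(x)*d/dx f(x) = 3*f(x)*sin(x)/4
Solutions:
 f(x) = C1/cos(x)^(3/4)


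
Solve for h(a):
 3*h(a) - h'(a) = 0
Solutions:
 h(a) = C1*exp(3*a)


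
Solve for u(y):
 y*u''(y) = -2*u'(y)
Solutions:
 u(y) = C1 + C2/y


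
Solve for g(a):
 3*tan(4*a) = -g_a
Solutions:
 g(a) = C1 + 3*log(cos(4*a))/4


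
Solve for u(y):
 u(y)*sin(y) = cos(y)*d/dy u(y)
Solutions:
 u(y) = C1/cos(y)


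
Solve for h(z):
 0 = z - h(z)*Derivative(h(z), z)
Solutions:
 h(z) = -sqrt(C1 + z^2)
 h(z) = sqrt(C1 + z^2)


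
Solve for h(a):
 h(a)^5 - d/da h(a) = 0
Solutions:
 h(a) = -(-1/(C1 + 4*a))^(1/4)
 h(a) = (-1/(C1 + 4*a))^(1/4)
 h(a) = -I*(-1/(C1 + 4*a))^(1/4)
 h(a) = I*(-1/(C1 + 4*a))^(1/4)


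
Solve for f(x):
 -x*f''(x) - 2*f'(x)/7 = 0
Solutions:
 f(x) = C1 + C2*x^(5/7)


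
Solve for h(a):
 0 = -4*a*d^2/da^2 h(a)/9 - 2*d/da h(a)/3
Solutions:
 h(a) = C1 + C2/sqrt(a)


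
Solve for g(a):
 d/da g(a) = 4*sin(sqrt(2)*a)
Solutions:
 g(a) = C1 - 2*sqrt(2)*cos(sqrt(2)*a)


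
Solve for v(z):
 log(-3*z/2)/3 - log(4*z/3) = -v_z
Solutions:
 v(z) = C1 + 2*z*log(z)/3 + z*(-4*log(3) - 2 + 7*log(2) - I*pi)/3


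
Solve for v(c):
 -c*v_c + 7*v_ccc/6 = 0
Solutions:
 v(c) = C1 + Integral(C2*airyai(6^(1/3)*7^(2/3)*c/7) + C3*airybi(6^(1/3)*7^(2/3)*c/7), c)


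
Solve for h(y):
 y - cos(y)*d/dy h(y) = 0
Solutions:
 h(y) = C1 + Integral(y/cos(y), y)


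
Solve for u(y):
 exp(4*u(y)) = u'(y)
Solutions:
 u(y) = log(-(-1/(C1 + 4*y))^(1/4))
 u(y) = log(-1/(C1 + 4*y))/4
 u(y) = log(-I*(-1/(C1 + 4*y))^(1/4))
 u(y) = log(I*(-1/(C1 + 4*y))^(1/4))


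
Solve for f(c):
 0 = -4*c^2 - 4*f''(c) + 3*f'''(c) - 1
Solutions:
 f(c) = C1 + C2*c + C3*exp(4*c/3) - c^4/12 - c^3/4 - 11*c^2/16


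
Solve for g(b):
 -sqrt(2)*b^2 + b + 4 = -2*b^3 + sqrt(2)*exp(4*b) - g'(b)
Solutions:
 g(b) = C1 - b^4/2 + sqrt(2)*b^3/3 - b^2/2 - 4*b + sqrt(2)*exp(4*b)/4


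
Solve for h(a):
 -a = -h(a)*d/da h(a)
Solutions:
 h(a) = -sqrt(C1 + a^2)
 h(a) = sqrt(C1 + a^2)


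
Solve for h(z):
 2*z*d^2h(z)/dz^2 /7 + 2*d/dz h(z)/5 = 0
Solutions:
 h(z) = C1 + C2/z^(2/5)


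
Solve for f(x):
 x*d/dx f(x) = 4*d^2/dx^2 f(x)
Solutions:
 f(x) = C1 + C2*erfi(sqrt(2)*x/4)


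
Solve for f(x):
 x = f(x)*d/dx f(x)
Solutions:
 f(x) = -sqrt(C1 + x^2)
 f(x) = sqrt(C1 + x^2)


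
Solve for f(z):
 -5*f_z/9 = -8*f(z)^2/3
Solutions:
 f(z) = -5/(C1 + 24*z)


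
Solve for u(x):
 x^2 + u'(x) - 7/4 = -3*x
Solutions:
 u(x) = C1 - x^3/3 - 3*x^2/2 + 7*x/4


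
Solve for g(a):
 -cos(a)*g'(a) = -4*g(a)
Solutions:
 g(a) = C1*(sin(a)^2 + 2*sin(a) + 1)/(sin(a)^2 - 2*sin(a) + 1)


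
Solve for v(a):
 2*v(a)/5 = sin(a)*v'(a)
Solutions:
 v(a) = C1*(cos(a) - 1)^(1/5)/(cos(a) + 1)^(1/5)


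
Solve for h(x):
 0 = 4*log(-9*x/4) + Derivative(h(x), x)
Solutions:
 h(x) = C1 - 4*x*log(-x) + 4*x*(-2*log(3) + 1 + 2*log(2))


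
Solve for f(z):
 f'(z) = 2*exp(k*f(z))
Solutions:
 f(z) = Piecewise((log(-1/(C1*k + 2*k*z))/k, Ne(k, 0)), (nan, True))
 f(z) = Piecewise((C1 + 2*z, Eq(k, 0)), (nan, True))


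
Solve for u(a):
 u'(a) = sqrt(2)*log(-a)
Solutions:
 u(a) = C1 + sqrt(2)*a*log(-a) - sqrt(2)*a


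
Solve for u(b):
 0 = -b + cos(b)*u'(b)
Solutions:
 u(b) = C1 + Integral(b/cos(b), b)


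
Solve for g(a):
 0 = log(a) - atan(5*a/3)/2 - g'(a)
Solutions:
 g(a) = C1 + a*log(a) - a*atan(5*a/3)/2 - a + 3*log(25*a^2 + 9)/20


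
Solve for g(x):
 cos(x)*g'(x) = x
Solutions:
 g(x) = C1 + Integral(x/cos(x), x)


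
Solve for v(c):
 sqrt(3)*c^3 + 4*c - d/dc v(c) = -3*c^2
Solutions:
 v(c) = C1 + sqrt(3)*c^4/4 + c^3 + 2*c^2


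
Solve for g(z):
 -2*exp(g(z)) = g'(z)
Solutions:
 g(z) = log(1/(C1 + 2*z))


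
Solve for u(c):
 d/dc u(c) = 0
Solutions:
 u(c) = C1


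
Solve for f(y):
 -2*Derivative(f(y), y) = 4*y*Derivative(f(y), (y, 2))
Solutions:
 f(y) = C1 + C2*sqrt(y)


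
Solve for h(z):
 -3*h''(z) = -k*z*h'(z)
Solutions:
 h(z) = Piecewise((-sqrt(6)*sqrt(pi)*C1*erf(sqrt(6)*z*sqrt(-k)/6)/(2*sqrt(-k)) - C2, (k > 0) | (k < 0)), (-C1*z - C2, True))


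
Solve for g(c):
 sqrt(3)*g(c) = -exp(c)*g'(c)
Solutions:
 g(c) = C1*exp(sqrt(3)*exp(-c))


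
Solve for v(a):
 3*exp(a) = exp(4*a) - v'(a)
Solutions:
 v(a) = C1 + exp(4*a)/4 - 3*exp(a)


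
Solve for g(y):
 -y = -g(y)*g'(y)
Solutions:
 g(y) = -sqrt(C1 + y^2)
 g(y) = sqrt(C1 + y^2)


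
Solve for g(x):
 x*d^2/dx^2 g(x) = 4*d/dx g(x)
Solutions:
 g(x) = C1 + C2*x^5


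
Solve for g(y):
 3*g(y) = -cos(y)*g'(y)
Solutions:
 g(y) = C1*(sin(y) - 1)^(3/2)/(sin(y) + 1)^(3/2)


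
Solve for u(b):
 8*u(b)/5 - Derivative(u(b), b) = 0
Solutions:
 u(b) = C1*exp(8*b/5)


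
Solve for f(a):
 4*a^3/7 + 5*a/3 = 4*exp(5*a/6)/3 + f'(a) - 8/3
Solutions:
 f(a) = C1 + a^4/7 + 5*a^2/6 + 8*a/3 - 8*exp(5*a/6)/5


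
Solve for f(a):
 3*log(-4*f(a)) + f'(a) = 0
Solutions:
 Integral(1/(log(-_y) + 2*log(2)), (_y, f(a)))/3 = C1 - a


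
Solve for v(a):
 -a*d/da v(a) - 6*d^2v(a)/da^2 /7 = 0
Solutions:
 v(a) = C1 + C2*erf(sqrt(21)*a/6)


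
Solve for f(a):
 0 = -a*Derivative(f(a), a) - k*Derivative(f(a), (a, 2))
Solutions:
 f(a) = C1 + C2*sqrt(k)*erf(sqrt(2)*a*sqrt(1/k)/2)


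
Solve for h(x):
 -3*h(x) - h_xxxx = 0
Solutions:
 h(x) = (C1*sin(sqrt(2)*3^(1/4)*x/2) + C2*cos(sqrt(2)*3^(1/4)*x/2))*exp(-sqrt(2)*3^(1/4)*x/2) + (C3*sin(sqrt(2)*3^(1/4)*x/2) + C4*cos(sqrt(2)*3^(1/4)*x/2))*exp(sqrt(2)*3^(1/4)*x/2)


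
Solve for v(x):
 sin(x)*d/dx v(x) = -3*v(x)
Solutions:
 v(x) = C1*(cos(x) + 1)^(3/2)/(cos(x) - 1)^(3/2)


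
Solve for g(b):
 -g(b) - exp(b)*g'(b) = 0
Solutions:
 g(b) = C1*exp(exp(-b))


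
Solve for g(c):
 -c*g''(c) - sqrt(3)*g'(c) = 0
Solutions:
 g(c) = C1 + C2*c^(1 - sqrt(3))


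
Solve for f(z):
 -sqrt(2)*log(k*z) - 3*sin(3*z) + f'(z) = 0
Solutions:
 f(z) = C1 + sqrt(2)*z*(log(k*z) - 1) - cos(3*z)


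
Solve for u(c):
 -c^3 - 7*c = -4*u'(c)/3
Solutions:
 u(c) = C1 + 3*c^4/16 + 21*c^2/8


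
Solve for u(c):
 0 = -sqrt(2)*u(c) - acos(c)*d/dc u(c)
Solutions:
 u(c) = C1*exp(-sqrt(2)*Integral(1/acos(c), c))


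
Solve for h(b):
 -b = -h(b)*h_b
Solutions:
 h(b) = -sqrt(C1 + b^2)
 h(b) = sqrt(C1 + b^2)


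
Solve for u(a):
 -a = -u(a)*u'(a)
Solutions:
 u(a) = -sqrt(C1 + a^2)
 u(a) = sqrt(C1 + a^2)


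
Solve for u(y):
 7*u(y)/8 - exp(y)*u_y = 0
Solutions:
 u(y) = C1*exp(-7*exp(-y)/8)


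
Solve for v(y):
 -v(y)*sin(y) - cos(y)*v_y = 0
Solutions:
 v(y) = C1*cos(y)


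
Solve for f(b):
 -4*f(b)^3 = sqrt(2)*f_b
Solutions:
 f(b) = -sqrt(2)*sqrt(-1/(C1 - 2*sqrt(2)*b))/2
 f(b) = sqrt(2)*sqrt(-1/(C1 - 2*sqrt(2)*b))/2


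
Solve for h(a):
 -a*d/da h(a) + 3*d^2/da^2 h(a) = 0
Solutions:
 h(a) = C1 + C2*erfi(sqrt(6)*a/6)


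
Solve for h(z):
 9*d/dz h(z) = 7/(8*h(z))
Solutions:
 h(z) = -sqrt(C1 + 7*z)/6
 h(z) = sqrt(C1 + 7*z)/6


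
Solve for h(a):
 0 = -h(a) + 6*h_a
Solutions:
 h(a) = C1*exp(a/6)


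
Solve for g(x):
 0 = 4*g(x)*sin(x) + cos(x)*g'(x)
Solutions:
 g(x) = C1*cos(x)^4


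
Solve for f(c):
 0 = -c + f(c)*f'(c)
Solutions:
 f(c) = -sqrt(C1 + c^2)
 f(c) = sqrt(C1 + c^2)


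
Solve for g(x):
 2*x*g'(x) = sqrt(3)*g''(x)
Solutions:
 g(x) = C1 + C2*erfi(3^(3/4)*x/3)


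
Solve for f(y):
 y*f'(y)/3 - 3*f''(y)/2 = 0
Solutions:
 f(y) = C1 + C2*erfi(y/3)


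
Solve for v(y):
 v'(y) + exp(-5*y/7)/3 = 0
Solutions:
 v(y) = C1 + 7*exp(-5*y/7)/15


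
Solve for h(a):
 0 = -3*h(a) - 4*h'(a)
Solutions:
 h(a) = C1*exp(-3*a/4)


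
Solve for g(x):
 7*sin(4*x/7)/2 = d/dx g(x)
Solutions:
 g(x) = C1 - 49*cos(4*x/7)/8


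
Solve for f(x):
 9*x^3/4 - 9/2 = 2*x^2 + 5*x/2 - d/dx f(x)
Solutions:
 f(x) = C1 - 9*x^4/16 + 2*x^3/3 + 5*x^2/4 + 9*x/2


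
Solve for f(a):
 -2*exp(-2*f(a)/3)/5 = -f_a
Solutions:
 f(a) = 3*log(-sqrt(C1 + 2*a)) - 3*log(15) + 3*log(30)/2
 f(a) = 3*log(C1 + 2*a)/2 - 3*log(15) + 3*log(30)/2


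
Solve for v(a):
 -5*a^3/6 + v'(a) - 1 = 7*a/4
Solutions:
 v(a) = C1 + 5*a^4/24 + 7*a^2/8 + a


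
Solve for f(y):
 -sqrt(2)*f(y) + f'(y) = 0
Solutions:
 f(y) = C1*exp(sqrt(2)*y)


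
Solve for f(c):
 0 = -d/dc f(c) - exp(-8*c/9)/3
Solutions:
 f(c) = C1 + 3*exp(-8*c/9)/8


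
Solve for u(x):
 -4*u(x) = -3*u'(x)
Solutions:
 u(x) = C1*exp(4*x/3)


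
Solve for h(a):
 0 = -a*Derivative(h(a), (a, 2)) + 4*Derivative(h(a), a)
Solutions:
 h(a) = C1 + C2*a^5


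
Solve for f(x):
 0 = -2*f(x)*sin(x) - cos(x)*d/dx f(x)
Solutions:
 f(x) = C1*cos(x)^2


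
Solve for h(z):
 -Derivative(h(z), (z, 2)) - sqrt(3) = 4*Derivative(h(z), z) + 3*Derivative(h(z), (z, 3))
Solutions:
 h(z) = C1 - sqrt(3)*z/4 + (C2*sin(sqrt(47)*z/6) + C3*cos(sqrt(47)*z/6))*exp(-z/6)


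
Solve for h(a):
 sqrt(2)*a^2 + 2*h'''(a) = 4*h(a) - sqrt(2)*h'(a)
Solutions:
 h(a) = C1*exp(a*(-6*(1 + sqrt(sqrt(2)/108 + 1))^(1/3) + sqrt(2)/(1 + sqrt(sqrt(2)/108 + 1))^(1/3))/12)*sin(a*(sqrt(6)/(1 + sqrt(sqrt(2)/108 + 1))^(1/3) + 6*sqrt(3)*(1 + sqrt(sqrt(2)/108 + 1))^(1/3))/12) + C2*exp(a*(-6*(1 + sqrt(sqrt(2)/108 + 1))^(1/3) + sqrt(2)/(1 + sqrt(sqrt(2)/108 + 1))^(1/3))/12)*cos(a*(sqrt(6)/(1 + sqrt(sqrt(2)/108 + 1))^(1/3) + 6*sqrt(3)*(1 + sqrt(sqrt(2)/108 + 1))^(1/3))/12) + C3*exp(a*(-sqrt(2)/(6*(1 + sqrt(sqrt(2)/108 + 1))^(1/3)) + (1 + sqrt(sqrt(2)/108 + 1))^(1/3))) + sqrt(2)*a^2/4 + a/4 + sqrt(2)/16


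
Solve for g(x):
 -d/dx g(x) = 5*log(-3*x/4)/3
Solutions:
 g(x) = C1 - 5*x*log(-x)/3 + 5*x*(-log(3) + 1 + 2*log(2))/3


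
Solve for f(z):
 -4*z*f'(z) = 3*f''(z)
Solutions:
 f(z) = C1 + C2*erf(sqrt(6)*z/3)


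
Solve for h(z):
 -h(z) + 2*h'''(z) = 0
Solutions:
 h(z) = C3*exp(2^(2/3)*z/2) + (C1*sin(2^(2/3)*sqrt(3)*z/4) + C2*cos(2^(2/3)*sqrt(3)*z/4))*exp(-2^(2/3)*z/4)


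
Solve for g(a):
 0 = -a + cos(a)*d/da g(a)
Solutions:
 g(a) = C1 + Integral(a/cos(a), a)


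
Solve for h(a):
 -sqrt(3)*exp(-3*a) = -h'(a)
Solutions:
 h(a) = C1 - sqrt(3)*exp(-3*a)/3


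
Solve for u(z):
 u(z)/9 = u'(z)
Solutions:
 u(z) = C1*exp(z/9)


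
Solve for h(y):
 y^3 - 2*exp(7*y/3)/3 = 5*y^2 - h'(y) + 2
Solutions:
 h(y) = C1 - y^4/4 + 5*y^3/3 + 2*y + 2*exp(7*y/3)/7


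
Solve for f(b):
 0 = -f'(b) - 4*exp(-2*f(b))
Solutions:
 f(b) = log(-sqrt(C1 - 8*b))
 f(b) = log(C1 - 8*b)/2


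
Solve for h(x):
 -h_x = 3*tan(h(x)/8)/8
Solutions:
 h(x) = -8*asin(C1*exp(-3*x/64)) + 8*pi
 h(x) = 8*asin(C1*exp(-3*x/64))


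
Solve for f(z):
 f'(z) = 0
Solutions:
 f(z) = C1


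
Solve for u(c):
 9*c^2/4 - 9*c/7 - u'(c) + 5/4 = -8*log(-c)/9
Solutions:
 u(c) = C1 + 3*c^3/4 - 9*c^2/14 + 8*c*log(-c)/9 + 13*c/36


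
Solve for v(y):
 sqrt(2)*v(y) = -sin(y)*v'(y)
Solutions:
 v(y) = C1*(cos(y) + 1)^(sqrt(2)/2)/(cos(y) - 1)^(sqrt(2)/2)


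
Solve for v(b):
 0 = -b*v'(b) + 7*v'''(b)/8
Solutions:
 v(b) = C1 + Integral(C2*airyai(2*7^(2/3)*b/7) + C3*airybi(2*7^(2/3)*b/7), b)


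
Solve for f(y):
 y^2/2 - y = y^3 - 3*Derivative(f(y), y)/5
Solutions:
 f(y) = C1 + 5*y^4/12 - 5*y^3/18 + 5*y^2/6


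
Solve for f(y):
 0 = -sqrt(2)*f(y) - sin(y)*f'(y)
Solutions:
 f(y) = C1*(cos(y) + 1)^(sqrt(2)/2)/(cos(y) - 1)^(sqrt(2)/2)


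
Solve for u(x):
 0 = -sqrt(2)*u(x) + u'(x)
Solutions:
 u(x) = C1*exp(sqrt(2)*x)


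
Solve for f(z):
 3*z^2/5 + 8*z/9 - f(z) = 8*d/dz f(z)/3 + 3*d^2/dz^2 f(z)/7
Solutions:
 f(z) = C1*exp(z*(-28 + sqrt(595))/9) + C2*exp(-z*(sqrt(595) + 28)/9) + 3*z^2/5 - 104*z/45 + 5338/945


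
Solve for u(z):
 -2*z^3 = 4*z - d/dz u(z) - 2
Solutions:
 u(z) = C1 + z^4/2 + 2*z^2 - 2*z


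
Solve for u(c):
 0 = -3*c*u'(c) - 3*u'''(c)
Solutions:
 u(c) = C1 + Integral(C2*airyai(-c) + C3*airybi(-c), c)


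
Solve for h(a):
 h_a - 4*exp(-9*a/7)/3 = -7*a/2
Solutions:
 h(a) = C1 - 7*a^2/4 - 28*exp(-9*a/7)/27


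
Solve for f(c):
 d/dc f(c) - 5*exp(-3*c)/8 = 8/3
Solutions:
 f(c) = C1 + 8*c/3 - 5*exp(-3*c)/24


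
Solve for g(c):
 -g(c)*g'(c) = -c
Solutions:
 g(c) = -sqrt(C1 + c^2)
 g(c) = sqrt(C1 + c^2)


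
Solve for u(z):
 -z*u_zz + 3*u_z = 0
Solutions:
 u(z) = C1 + C2*z^4


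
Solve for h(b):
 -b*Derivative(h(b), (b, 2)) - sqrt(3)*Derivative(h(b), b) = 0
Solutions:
 h(b) = C1 + C2*b^(1 - sqrt(3))


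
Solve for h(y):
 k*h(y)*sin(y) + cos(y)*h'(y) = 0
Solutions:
 h(y) = C1*exp(k*log(cos(y)))


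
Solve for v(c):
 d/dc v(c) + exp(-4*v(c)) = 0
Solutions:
 v(c) = log(-I*(C1 - 4*c)^(1/4))
 v(c) = log(I*(C1 - 4*c)^(1/4))
 v(c) = log(-(C1 - 4*c)^(1/4))
 v(c) = log(C1 - 4*c)/4


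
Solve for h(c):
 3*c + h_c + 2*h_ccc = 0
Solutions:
 h(c) = C1 + C2*sin(sqrt(2)*c/2) + C3*cos(sqrt(2)*c/2) - 3*c^2/2


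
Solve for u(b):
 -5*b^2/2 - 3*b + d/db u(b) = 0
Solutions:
 u(b) = C1 + 5*b^3/6 + 3*b^2/2


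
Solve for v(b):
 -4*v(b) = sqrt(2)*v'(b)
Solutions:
 v(b) = C1*exp(-2*sqrt(2)*b)


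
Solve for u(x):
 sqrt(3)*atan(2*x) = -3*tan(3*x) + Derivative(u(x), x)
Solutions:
 u(x) = C1 + sqrt(3)*(x*atan(2*x) - log(4*x^2 + 1)/4) - log(cos(3*x))


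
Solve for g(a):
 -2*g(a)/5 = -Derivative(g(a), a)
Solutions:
 g(a) = C1*exp(2*a/5)


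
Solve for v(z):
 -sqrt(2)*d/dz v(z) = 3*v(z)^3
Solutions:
 v(z) = -sqrt(-1/(C1 - 3*sqrt(2)*z))
 v(z) = sqrt(-1/(C1 - 3*sqrt(2)*z))


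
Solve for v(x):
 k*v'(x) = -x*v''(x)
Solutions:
 v(x) = C1 + x^(1 - re(k))*(C2*sin(log(x)*Abs(im(k))) + C3*cos(log(x)*im(k)))


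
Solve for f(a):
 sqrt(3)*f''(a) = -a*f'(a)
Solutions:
 f(a) = C1 + C2*erf(sqrt(2)*3^(3/4)*a/6)


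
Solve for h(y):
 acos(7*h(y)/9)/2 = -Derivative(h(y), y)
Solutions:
 Integral(1/acos(7*_y/9), (_y, h(y))) = C1 - y/2


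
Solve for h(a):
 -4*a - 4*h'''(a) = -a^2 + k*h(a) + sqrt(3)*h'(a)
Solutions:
 h(a) = C1*exp(a*(-3^(2/3)*(3*k + sqrt(9*k^2 + sqrt(3)))^(1/3) + 3^(5/6)/(3*k + sqrt(9*k^2 + sqrt(3)))^(1/3))/6) + C2*exp(a*(3^(2/3)*(3*k + sqrt(9*k^2 + sqrt(3)))^(1/3)/12 - 3^(1/6)*I*(3*k + sqrt(9*k^2 + sqrt(3)))^(1/3)/4 + sqrt(3)/((-3^(2/3) + 3*3^(1/6)*I)*(3*k + sqrt(9*k^2 + sqrt(3)))^(1/3)))) + C3*exp(a*(3^(2/3)*(3*k + sqrt(9*k^2 + sqrt(3)))^(1/3)/12 + 3^(1/6)*I*(3*k + sqrt(9*k^2 + sqrt(3)))^(1/3)/4 - sqrt(3)/((3^(2/3) + 3*3^(1/6)*I)*(3*k + sqrt(9*k^2 + sqrt(3)))^(1/3)))) + a^2/k - 4*a/k - 2*sqrt(3)*a/k^2 + 4*sqrt(3)/k^2 + 6/k^3


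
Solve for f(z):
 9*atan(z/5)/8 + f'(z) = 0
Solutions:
 f(z) = C1 - 9*z*atan(z/5)/8 + 45*log(z^2 + 25)/16


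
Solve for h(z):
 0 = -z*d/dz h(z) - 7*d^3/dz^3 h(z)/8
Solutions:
 h(z) = C1 + Integral(C2*airyai(-2*7^(2/3)*z/7) + C3*airybi(-2*7^(2/3)*z/7), z)


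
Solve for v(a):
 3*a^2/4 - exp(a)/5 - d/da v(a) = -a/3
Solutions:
 v(a) = C1 + a^3/4 + a^2/6 - exp(a)/5


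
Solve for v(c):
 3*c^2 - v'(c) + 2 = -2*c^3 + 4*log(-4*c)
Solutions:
 v(c) = C1 + c^4/2 + c^3 - 4*c*log(-c) + 2*c*(3 - 4*log(2))


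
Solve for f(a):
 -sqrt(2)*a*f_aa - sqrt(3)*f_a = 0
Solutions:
 f(a) = C1 + C2*a^(1 - sqrt(6)/2)


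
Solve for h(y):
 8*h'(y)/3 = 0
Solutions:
 h(y) = C1


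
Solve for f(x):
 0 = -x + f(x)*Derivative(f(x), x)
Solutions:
 f(x) = -sqrt(C1 + x^2)
 f(x) = sqrt(C1 + x^2)


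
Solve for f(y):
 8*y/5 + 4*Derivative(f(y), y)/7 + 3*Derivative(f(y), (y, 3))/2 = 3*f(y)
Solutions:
 f(y) = C1*exp(y*(-63*(1 + sqrt(1753913)/1323)^(1/3) + 8/(1 + sqrt(1753913)/1323)^(1/3))/126)*sin(sqrt(3)*y*(8/(1 + sqrt(1753913)/1323)^(1/3) + 63*(1 + sqrt(1753913)/1323)^(1/3))/126) + C2*exp(y*(-63*(1 + sqrt(1753913)/1323)^(1/3) + 8/(1 + sqrt(1753913)/1323)^(1/3))/126)*cos(sqrt(3)*y*(8/(1 + sqrt(1753913)/1323)^(1/3) + 63*(1 + sqrt(1753913)/1323)^(1/3))/126) + C3*exp(y*(-8/(63*(1 + sqrt(1753913)/1323)^(1/3)) + (1 + sqrt(1753913)/1323)^(1/3))) + 8*y/15 + 32/315


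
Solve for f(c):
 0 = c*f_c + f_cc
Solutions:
 f(c) = C1 + C2*erf(sqrt(2)*c/2)


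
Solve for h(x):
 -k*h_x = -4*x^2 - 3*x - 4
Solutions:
 h(x) = C1 + 4*x^3/(3*k) + 3*x^2/(2*k) + 4*x/k


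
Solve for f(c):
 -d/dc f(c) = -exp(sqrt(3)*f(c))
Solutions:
 f(c) = sqrt(3)*(2*log(-1/(C1 + c)) - log(3))/6


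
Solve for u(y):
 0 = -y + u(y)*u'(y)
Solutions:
 u(y) = -sqrt(C1 + y^2)
 u(y) = sqrt(C1 + y^2)


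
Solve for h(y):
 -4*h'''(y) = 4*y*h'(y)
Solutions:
 h(y) = C1 + Integral(C2*airyai(-y) + C3*airybi(-y), y)


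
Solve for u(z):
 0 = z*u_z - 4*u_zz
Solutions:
 u(z) = C1 + C2*erfi(sqrt(2)*z/4)


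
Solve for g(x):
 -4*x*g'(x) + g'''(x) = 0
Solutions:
 g(x) = C1 + Integral(C2*airyai(2^(2/3)*x) + C3*airybi(2^(2/3)*x), x)


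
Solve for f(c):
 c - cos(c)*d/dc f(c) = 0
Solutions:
 f(c) = C1 + Integral(c/cos(c), c)


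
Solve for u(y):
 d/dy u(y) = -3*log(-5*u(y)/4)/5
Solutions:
 5*Integral(1/(log(-_y) - 2*log(2) + log(5)), (_y, u(y)))/3 = C1 - y


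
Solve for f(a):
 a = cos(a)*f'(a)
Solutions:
 f(a) = C1 + Integral(a/cos(a), a)


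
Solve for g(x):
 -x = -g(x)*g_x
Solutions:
 g(x) = -sqrt(C1 + x^2)
 g(x) = sqrt(C1 + x^2)


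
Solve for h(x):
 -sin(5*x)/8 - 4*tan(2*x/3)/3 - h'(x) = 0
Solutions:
 h(x) = C1 + 2*log(cos(2*x/3)) + cos(5*x)/40


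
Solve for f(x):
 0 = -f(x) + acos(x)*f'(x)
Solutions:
 f(x) = C1*exp(Integral(1/acos(x), x))


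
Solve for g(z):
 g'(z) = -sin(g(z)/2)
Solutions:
 g(z) = -2*acos((-C1 - exp(z))/(C1 - exp(z))) + 4*pi
 g(z) = 2*acos((-C1 - exp(z))/(C1 - exp(z)))


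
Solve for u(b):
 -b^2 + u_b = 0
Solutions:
 u(b) = C1 + b^3/3


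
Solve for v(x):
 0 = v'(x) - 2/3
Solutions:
 v(x) = C1 + 2*x/3


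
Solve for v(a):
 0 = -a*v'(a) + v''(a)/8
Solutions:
 v(a) = C1 + C2*erfi(2*a)


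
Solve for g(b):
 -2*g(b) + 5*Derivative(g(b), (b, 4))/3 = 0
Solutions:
 g(b) = C1*exp(-5^(3/4)*6^(1/4)*b/5) + C2*exp(5^(3/4)*6^(1/4)*b/5) + C3*sin(5^(3/4)*6^(1/4)*b/5) + C4*cos(5^(3/4)*6^(1/4)*b/5)


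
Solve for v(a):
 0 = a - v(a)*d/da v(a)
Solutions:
 v(a) = -sqrt(C1 + a^2)
 v(a) = sqrt(C1 + a^2)


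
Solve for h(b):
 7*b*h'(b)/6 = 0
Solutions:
 h(b) = C1


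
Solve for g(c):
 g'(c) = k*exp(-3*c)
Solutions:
 g(c) = C1 - k*exp(-3*c)/3


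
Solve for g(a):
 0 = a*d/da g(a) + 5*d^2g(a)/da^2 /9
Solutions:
 g(a) = C1 + C2*erf(3*sqrt(10)*a/10)


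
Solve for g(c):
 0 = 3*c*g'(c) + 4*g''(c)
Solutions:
 g(c) = C1 + C2*erf(sqrt(6)*c/4)


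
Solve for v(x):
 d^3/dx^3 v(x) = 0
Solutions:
 v(x) = C1 + C2*x + C3*x^2


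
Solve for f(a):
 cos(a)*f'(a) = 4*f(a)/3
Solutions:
 f(a) = C1*(sin(a) + 1)^(2/3)/(sin(a) - 1)^(2/3)


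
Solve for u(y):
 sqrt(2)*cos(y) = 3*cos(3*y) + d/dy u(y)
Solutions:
 u(y) = C1 + sqrt(2)*sin(y) - sin(3*y)


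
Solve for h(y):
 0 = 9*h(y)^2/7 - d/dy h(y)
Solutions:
 h(y) = -7/(C1 + 9*y)


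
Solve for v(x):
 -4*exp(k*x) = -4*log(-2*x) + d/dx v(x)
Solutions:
 v(x) = C1 + 4*x*log(-x) + 4*x*(-1 + log(2)) + Piecewise((-4*exp(k*x)/k, Ne(k, 0)), (-4*x, True))


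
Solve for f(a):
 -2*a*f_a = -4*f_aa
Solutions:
 f(a) = C1 + C2*erfi(a/2)


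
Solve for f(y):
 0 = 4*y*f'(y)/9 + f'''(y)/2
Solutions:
 f(y) = C1 + Integral(C2*airyai(-2*3^(1/3)*y/3) + C3*airybi(-2*3^(1/3)*y/3), y)


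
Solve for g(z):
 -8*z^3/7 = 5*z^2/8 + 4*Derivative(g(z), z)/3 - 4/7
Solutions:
 g(z) = C1 - 3*z^4/14 - 5*z^3/32 + 3*z/7


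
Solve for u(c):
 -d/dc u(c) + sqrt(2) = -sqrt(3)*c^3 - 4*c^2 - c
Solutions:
 u(c) = C1 + sqrt(3)*c^4/4 + 4*c^3/3 + c^2/2 + sqrt(2)*c


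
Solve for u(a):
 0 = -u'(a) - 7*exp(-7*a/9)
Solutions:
 u(a) = C1 + 9*exp(-7*a/9)


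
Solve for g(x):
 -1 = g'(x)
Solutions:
 g(x) = C1 - x


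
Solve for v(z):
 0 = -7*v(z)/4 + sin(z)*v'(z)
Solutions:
 v(z) = C1*(cos(z) - 1)^(7/8)/(cos(z) + 1)^(7/8)


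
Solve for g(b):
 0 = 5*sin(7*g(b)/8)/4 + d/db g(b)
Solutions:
 5*b/4 + 4*log(cos(7*g(b)/8) - 1)/7 - 4*log(cos(7*g(b)/8) + 1)/7 = C1


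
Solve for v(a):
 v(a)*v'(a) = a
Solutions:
 v(a) = -sqrt(C1 + a^2)
 v(a) = sqrt(C1 + a^2)


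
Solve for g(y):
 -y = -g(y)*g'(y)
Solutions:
 g(y) = -sqrt(C1 + y^2)
 g(y) = sqrt(C1 + y^2)


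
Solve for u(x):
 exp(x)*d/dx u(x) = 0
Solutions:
 u(x) = C1


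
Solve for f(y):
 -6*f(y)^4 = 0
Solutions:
 f(y) = 0


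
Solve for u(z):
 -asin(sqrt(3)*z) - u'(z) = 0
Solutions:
 u(z) = C1 - z*asin(sqrt(3)*z) - sqrt(3)*sqrt(1 - 3*z^2)/3


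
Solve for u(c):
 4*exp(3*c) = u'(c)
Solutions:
 u(c) = C1 + 4*exp(3*c)/3


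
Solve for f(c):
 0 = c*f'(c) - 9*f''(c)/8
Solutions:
 f(c) = C1 + C2*erfi(2*c/3)


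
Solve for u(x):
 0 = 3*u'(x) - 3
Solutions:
 u(x) = C1 + x


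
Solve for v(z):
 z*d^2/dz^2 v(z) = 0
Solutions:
 v(z) = C1 + C2*z


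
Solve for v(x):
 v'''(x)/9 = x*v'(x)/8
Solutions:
 v(x) = C1 + Integral(C2*airyai(3^(2/3)*x/2) + C3*airybi(3^(2/3)*x/2), x)


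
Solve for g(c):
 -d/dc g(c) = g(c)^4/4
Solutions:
 g(c) = 2^(2/3)*(1/(C1 + 3*c))^(1/3)
 g(c) = (-6^(2/3) - 3*2^(2/3)*3^(1/6)*I)*(1/(C1 + c))^(1/3)/6
 g(c) = (-6^(2/3) + 3*2^(2/3)*3^(1/6)*I)*(1/(C1 + c))^(1/3)/6


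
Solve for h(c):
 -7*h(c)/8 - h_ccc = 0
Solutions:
 h(c) = C3*exp(-7^(1/3)*c/2) + (C1*sin(sqrt(3)*7^(1/3)*c/4) + C2*cos(sqrt(3)*7^(1/3)*c/4))*exp(7^(1/3)*c/4)


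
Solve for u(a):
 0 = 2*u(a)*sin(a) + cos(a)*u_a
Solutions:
 u(a) = C1*cos(a)^2


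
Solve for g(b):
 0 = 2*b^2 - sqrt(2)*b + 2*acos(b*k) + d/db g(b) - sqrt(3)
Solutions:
 g(b) = C1 - 2*b^3/3 + sqrt(2)*b^2/2 + sqrt(3)*b - 2*Piecewise((b*acos(b*k) - sqrt(-b^2*k^2 + 1)/k, Ne(k, 0)), (pi*b/2, True))


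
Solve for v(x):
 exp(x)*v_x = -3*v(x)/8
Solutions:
 v(x) = C1*exp(3*exp(-x)/8)


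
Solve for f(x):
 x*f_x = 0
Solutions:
 f(x) = C1


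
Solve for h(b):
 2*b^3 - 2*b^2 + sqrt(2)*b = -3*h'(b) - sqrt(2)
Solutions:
 h(b) = C1 - b^4/6 + 2*b^3/9 - sqrt(2)*b^2/6 - sqrt(2)*b/3


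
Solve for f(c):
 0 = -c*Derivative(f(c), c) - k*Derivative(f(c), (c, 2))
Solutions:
 f(c) = C1 + C2*sqrt(k)*erf(sqrt(2)*c*sqrt(1/k)/2)


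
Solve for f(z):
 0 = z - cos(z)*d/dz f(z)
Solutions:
 f(z) = C1 + Integral(z/cos(z), z)


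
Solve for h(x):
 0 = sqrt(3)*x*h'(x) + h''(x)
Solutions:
 h(x) = C1 + C2*erf(sqrt(2)*3^(1/4)*x/2)


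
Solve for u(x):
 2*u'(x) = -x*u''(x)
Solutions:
 u(x) = C1 + C2/x


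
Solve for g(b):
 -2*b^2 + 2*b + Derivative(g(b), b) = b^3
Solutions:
 g(b) = C1 + b^4/4 + 2*b^3/3 - b^2


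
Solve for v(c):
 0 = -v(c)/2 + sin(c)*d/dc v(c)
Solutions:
 v(c) = C1*(cos(c) - 1)^(1/4)/(cos(c) + 1)^(1/4)


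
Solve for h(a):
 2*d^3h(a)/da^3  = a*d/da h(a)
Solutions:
 h(a) = C1 + Integral(C2*airyai(2^(2/3)*a/2) + C3*airybi(2^(2/3)*a/2), a)


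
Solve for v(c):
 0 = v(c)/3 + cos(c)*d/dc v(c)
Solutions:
 v(c) = C1*(sin(c) - 1)^(1/6)/(sin(c) + 1)^(1/6)


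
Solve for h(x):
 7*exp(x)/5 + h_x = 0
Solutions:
 h(x) = C1 - 7*exp(x)/5


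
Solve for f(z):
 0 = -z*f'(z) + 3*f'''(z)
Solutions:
 f(z) = C1 + Integral(C2*airyai(3^(2/3)*z/3) + C3*airybi(3^(2/3)*z/3), z)


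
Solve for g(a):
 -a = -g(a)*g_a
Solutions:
 g(a) = -sqrt(C1 + a^2)
 g(a) = sqrt(C1 + a^2)


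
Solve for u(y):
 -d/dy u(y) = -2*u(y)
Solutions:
 u(y) = C1*exp(2*y)


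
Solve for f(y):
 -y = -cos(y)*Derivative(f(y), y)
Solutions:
 f(y) = C1 + Integral(y/cos(y), y)


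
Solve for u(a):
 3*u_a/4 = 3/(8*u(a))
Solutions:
 u(a) = -sqrt(C1 + a)
 u(a) = sqrt(C1 + a)


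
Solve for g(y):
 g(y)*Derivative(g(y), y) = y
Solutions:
 g(y) = -sqrt(C1 + y^2)
 g(y) = sqrt(C1 + y^2)


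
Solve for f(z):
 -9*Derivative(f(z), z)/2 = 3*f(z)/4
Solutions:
 f(z) = C1*exp(-z/6)


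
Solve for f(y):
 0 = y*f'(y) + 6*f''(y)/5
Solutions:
 f(y) = C1 + C2*erf(sqrt(15)*y/6)


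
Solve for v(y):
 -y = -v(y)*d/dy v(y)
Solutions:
 v(y) = -sqrt(C1 + y^2)
 v(y) = sqrt(C1 + y^2)


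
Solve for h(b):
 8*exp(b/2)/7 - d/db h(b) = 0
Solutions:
 h(b) = C1 + 16*exp(b/2)/7


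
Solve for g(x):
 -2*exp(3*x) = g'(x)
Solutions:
 g(x) = C1 - 2*exp(3*x)/3


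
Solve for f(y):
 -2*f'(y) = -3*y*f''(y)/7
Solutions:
 f(y) = C1 + C2*y^(17/3)


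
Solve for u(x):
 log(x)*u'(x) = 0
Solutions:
 u(x) = C1


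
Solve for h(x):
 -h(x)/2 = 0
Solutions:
 h(x) = 0


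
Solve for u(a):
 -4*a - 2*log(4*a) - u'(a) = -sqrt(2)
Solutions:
 u(a) = C1 - 2*a^2 - 2*a*log(a) - a*log(16) + sqrt(2)*a + 2*a


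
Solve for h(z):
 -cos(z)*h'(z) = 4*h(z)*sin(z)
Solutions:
 h(z) = C1*cos(z)^4


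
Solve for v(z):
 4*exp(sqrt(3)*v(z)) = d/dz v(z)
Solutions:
 v(z) = sqrt(3)*(2*log(-1/(C1 + 4*z)) - log(3))/6


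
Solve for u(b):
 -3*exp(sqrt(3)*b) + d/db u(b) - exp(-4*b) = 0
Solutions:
 u(b) = C1 + sqrt(3)*exp(sqrt(3)*b) - exp(-4*b)/4


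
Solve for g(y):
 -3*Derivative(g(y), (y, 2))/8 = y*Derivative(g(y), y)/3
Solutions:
 g(y) = C1 + C2*erf(2*y/3)


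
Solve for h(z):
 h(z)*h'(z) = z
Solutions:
 h(z) = -sqrt(C1 + z^2)
 h(z) = sqrt(C1 + z^2)


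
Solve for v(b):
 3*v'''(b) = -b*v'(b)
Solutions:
 v(b) = C1 + Integral(C2*airyai(-3^(2/3)*b/3) + C3*airybi(-3^(2/3)*b/3), b)


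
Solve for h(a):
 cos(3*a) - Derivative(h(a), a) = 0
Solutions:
 h(a) = C1 + sin(3*a)/3


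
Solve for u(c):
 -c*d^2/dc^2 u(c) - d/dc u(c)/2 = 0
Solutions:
 u(c) = C1 + C2*sqrt(c)


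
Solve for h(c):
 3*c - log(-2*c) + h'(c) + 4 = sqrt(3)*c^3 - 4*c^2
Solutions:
 h(c) = C1 + sqrt(3)*c^4/4 - 4*c^3/3 - 3*c^2/2 + c*log(-c) + c*(-5 + log(2))


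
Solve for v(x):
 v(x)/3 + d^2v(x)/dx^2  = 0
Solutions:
 v(x) = C1*sin(sqrt(3)*x/3) + C2*cos(sqrt(3)*x/3)


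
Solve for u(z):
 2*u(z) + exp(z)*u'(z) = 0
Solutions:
 u(z) = C1*exp(2*exp(-z))


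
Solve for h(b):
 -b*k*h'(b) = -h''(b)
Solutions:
 h(b) = Piecewise((-sqrt(2)*sqrt(pi)*C1*erf(sqrt(2)*b*sqrt(-k)/2)/(2*sqrt(-k)) - C2, (k > 0) | (k < 0)), (-C1*b - C2, True))


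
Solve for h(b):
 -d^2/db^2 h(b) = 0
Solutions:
 h(b) = C1 + C2*b


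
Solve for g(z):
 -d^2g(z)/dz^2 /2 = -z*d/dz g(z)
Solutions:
 g(z) = C1 + C2*erfi(z)


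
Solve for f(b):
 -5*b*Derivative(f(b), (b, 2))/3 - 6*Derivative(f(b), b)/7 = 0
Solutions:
 f(b) = C1 + C2*b^(17/35)


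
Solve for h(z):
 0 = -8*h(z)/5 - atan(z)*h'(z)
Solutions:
 h(z) = C1*exp(-8*Integral(1/atan(z), z)/5)


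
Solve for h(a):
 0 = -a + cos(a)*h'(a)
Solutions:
 h(a) = C1 + Integral(a/cos(a), a)


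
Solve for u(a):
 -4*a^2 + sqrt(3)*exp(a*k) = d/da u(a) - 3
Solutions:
 u(a) = C1 - 4*a^3/3 + 3*a + sqrt(3)*exp(a*k)/k


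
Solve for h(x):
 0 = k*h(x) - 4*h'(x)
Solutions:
 h(x) = C1*exp(k*x/4)


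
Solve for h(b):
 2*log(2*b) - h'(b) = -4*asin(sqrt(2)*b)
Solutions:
 h(b) = C1 + 2*b*log(b) + 4*b*asin(sqrt(2)*b) - 2*b + 2*b*log(2) + 2*sqrt(2)*sqrt(1 - 2*b^2)


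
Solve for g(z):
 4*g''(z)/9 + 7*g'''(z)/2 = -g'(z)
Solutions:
 g(z) = C1 + (C2*sin(sqrt(1118)*z/63) + C3*cos(sqrt(1118)*z/63))*exp(-4*z/63)


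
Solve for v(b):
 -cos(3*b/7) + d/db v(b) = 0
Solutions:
 v(b) = C1 + 7*sin(3*b/7)/3


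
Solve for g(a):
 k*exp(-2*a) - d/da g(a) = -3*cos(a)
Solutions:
 g(a) = C1 - k*exp(-2*a)/2 + 3*sin(a)


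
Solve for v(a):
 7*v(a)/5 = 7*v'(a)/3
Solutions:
 v(a) = C1*exp(3*a/5)


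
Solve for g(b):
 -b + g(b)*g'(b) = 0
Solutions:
 g(b) = -sqrt(C1 + b^2)
 g(b) = sqrt(C1 + b^2)


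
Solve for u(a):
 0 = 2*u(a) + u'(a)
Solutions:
 u(a) = C1*exp(-2*a)


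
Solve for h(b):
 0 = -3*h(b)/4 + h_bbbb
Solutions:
 h(b) = C1*exp(-sqrt(2)*3^(1/4)*b/2) + C2*exp(sqrt(2)*3^(1/4)*b/2) + C3*sin(sqrt(2)*3^(1/4)*b/2) + C4*cos(sqrt(2)*3^(1/4)*b/2)


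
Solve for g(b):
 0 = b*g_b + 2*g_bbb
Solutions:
 g(b) = C1 + Integral(C2*airyai(-2^(2/3)*b/2) + C3*airybi(-2^(2/3)*b/2), b)


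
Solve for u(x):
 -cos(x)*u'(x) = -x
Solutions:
 u(x) = C1 + Integral(x/cos(x), x)


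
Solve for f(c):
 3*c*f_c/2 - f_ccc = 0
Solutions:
 f(c) = C1 + Integral(C2*airyai(2^(2/3)*3^(1/3)*c/2) + C3*airybi(2^(2/3)*3^(1/3)*c/2), c)


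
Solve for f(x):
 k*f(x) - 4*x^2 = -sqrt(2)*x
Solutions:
 f(x) = x*(4*x - sqrt(2))/k


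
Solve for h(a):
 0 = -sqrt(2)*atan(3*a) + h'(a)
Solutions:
 h(a) = C1 + sqrt(2)*(a*atan(3*a) - log(9*a^2 + 1)/6)


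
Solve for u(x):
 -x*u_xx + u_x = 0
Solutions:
 u(x) = C1 + C2*x^2


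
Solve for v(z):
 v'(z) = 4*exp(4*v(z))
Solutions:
 v(z) = log(-(-1/(C1 + 16*z))^(1/4))
 v(z) = log(-1/(C1 + 16*z))/4
 v(z) = log(-I*(-1/(C1 + 16*z))^(1/4))
 v(z) = log(I*(-1/(C1 + 16*z))^(1/4))


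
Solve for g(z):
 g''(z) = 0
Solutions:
 g(z) = C1 + C2*z


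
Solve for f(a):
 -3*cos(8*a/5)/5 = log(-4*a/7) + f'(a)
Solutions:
 f(a) = C1 - a*log(-a) - 2*a*log(2) + a + a*log(7) - 3*sin(8*a/5)/8


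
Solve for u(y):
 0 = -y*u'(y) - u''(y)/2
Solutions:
 u(y) = C1 + C2*erf(y)


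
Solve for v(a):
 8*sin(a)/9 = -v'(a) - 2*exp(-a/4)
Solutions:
 v(a) = C1 + 8*cos(a)/9 + 8*exp(-a/4)


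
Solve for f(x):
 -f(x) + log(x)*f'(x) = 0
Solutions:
 f(x) = C1*exp(li(x))


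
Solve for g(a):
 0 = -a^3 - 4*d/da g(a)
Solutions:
 g(a) = C1 - a^4/16


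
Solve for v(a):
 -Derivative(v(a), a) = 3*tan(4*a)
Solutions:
 v(a) = C1 + 3*log(cos(4*a))/4


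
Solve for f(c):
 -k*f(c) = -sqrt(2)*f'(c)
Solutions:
 f(c) = C1*exp(sqrt(2)*c*k/2)


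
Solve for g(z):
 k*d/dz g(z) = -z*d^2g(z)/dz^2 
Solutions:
 g(z) = C1 + z^(1 - re(k))*(C2*sin(log(z)*Abs(im(k))) + C3*cos(log(z)*im(k)))


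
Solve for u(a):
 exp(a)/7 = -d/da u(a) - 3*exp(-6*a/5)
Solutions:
 u(a) = C1 - exp(a)/7 + 5*exp(-6*a/5)/2


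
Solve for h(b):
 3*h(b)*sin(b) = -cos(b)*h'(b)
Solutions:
 h(b) = C1*cos(b)^3


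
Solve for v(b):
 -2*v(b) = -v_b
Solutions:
 v(b) = C1*exp(2*b)


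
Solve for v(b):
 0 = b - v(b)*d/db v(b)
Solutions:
 v(b) = -sqrt(C1 + b^2)
 v(b) = sqrt(C1 + b^2)


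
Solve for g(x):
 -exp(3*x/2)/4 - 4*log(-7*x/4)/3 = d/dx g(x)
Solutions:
 g(x) = C1 - 4*x*log(-x)/3 + 4*x*(-log(7) + 1 + 2*log(2))/3 - exp(3*x/2)/6


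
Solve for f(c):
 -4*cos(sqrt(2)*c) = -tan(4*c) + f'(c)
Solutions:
 f(c) = C1 - log(cos(4*c))/4 - 2*sqrt(2)*sin(sqrt(2)*c)


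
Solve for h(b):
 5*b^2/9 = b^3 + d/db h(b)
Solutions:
 h(b) = C1 - b^4/4 + 5*b^3/27


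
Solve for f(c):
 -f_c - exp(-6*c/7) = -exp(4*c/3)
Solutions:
 f(c) = C1 + 3*exp(4*c/3)/4 + 7*exp(-6*c/7)/6


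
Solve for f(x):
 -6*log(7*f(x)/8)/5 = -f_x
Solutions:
 5*Integral(1/(-log(_y) - log(7) + 3*log(2)), (_y, f(x)))/6 = C1 - x


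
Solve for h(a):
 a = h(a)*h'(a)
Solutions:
 h(a) = -sqrt(C1 + a^2)
 h(a) = sqrt(C1 + a^2)


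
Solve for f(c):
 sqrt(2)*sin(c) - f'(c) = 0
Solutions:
 f(c) = C1 - sqrt(2)*cos(c)


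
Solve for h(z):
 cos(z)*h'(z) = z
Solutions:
 h(z) = C1 + Integral(z/cos(z), z)


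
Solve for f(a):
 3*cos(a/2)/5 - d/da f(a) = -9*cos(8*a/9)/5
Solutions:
 f(a) = C1 + 6*sin(a/2)/5 + 81*sin(8*a/9)/40


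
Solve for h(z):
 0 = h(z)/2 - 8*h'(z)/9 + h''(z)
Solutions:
 h(z) = (C1*sin(7*sqrt(2)*z/18) + C2*cos(7*sqrt(2)*z/18))*exp(4*z/9)


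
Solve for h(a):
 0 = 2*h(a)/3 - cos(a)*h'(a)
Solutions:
 h(a) = C1*(sin(a) + 1)^(1/3)/(sin(a) - 1)^(1/3)


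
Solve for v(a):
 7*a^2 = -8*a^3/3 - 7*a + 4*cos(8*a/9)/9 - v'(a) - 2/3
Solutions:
 v(a) = C1 - 2*a^4/3 - 7*a^3/3 - 7*a^2/2 - 2*a/3 + sin(8*a/9)/2


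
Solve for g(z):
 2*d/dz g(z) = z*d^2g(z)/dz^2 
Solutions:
 g(z) = C1 + C2*z^3


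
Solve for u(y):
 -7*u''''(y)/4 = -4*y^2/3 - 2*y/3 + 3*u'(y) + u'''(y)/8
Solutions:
 u(y) = C1 + C2*exp(y*(-2 + (252*sqrt(63506) + 63505)^(-1/3) + (252*sqrt(63506) + 63505)^(1/3))/84)*sin(sqrt(3)*y*(-(252*sqrt(63506) + 63505)^(1/3) + (252*sqrt(63506) + 63505)^(-1/3))/84) + C3*exp(y*(-2 + (252*sqrt(63506) + 63505)^(-1/3) + (252*sqrt(63506) + 63505)^(1/3))/84)*cos(sqrt(3)*y*(-(252*sqrt(63506) + 63505)^(1/3) + (252*sqrt(63506) + 63505)^(-1/3))/84) + C4*exp(-y*((252*sqrt(63506) + 63505)^(-1/3) + 1 + (252*sqrt(63506) + 63505)^(1/3))/42) + 4*y^3/27 + y^2/9 - y/27


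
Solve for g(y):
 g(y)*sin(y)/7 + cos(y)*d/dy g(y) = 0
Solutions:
 g(y) = C1*cos(y)^(1/7)


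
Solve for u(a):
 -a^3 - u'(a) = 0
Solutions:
 u(a) = C1 - a^4/4


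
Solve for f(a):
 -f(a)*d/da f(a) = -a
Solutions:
 f(a) = -sqrt(C1 + a^2)
 f(a) = sqrt(C1 + a^2)


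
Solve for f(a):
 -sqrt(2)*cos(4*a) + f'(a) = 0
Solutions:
 f(a) = C1 + sqrt(2)*sin(4*a)/4


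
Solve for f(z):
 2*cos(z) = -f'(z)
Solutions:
 f(z) = C1 - 2*sin(z)


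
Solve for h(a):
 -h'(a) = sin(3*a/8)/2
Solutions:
 h(a) = C1 + 4*cos(3*a/8)/3


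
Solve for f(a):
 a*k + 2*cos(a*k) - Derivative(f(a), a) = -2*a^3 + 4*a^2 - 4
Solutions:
 f(a) = C1 + a^4/2 - 4*a^3/3 + a^2*k/2 + 4*a + 2*sin(a*k)/k


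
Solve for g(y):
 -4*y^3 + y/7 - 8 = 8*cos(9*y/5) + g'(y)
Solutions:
 g(y) = C1 - y^4 + y^2/14 - 8*y - 40*sin(9*y/5)/9


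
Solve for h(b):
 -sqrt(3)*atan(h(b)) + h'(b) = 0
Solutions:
 Integral(1/atan(_y), (_y, h(b))) = C1 + sqrt(3)*b


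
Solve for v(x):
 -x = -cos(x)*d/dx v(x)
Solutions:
 v(x) = C1 + Integral(x/cos(x), x)


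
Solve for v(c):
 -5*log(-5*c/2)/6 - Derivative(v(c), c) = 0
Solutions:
 v(c) = C1 - 5*c*log(-c)/6 + 5*c*(-log(5) + log(2) + 1)/6


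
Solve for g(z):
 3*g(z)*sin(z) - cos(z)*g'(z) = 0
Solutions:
 g(z) = C1/cos(z)^3


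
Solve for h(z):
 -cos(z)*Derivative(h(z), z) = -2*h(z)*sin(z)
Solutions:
 h(z) = C1/cos(z)^2


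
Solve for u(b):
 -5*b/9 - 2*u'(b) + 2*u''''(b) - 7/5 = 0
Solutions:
 u(b) = C1 + C4*exp(b) - 5*b^2/36 - 7*b/10 + (C2*sin(sqrt(3)*b/2) + C3*cos(sqrt(3)*b/2))*exp(-b/2)


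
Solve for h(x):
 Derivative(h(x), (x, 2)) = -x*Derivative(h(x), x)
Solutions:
 h(x) = C1 + C2*erf(sqrt(2)*x/2)


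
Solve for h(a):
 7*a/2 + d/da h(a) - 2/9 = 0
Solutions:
 h(a) = C1 - 7*a^2/4 + 2*a/9


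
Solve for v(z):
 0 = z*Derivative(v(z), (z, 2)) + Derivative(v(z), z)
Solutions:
 v(z) = C1 + C2*log(z)


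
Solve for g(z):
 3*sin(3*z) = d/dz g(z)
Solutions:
 g(z) = C1 - cos(3*z)


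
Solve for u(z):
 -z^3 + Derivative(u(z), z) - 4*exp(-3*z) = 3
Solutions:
 u(z) = C1 + z^4/4 + 3*z - 4*exp(-3*z)/3


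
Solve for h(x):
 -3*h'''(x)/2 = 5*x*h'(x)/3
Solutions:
 h(x) = C1 + Integral(C2*airyai(-30^(1/3)*x/3) + C3*airybi(-30^(1/3)*x/3), x)


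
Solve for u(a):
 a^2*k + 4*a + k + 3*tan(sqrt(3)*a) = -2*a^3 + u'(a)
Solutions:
 u(a) = C1 + a^4/2 + a^3*k/3 + 2*a^2 + a*k - sqrt(3)*log(cos(sqrt(3)*a))


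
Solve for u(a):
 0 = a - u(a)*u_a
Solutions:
 u(a) = -sqrt(C1 + a^2)
 u(a) = sqrt(C1 + a^2)


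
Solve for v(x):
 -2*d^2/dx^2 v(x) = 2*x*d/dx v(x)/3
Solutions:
 v(x) = C1 + C2*erf(sqrt(6)*x/6)


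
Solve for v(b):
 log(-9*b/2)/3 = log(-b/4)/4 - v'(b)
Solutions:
 v(b) = C1 - b*log(-b)/12 + b*(1 - 2*log(162))/12


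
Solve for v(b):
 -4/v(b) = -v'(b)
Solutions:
 v(b) = -sqrt(C1 + 8*b)
 v(b) = sqrt(C1 + 8*b)


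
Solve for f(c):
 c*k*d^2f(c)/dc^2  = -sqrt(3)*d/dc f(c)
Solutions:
 f(c) = C1 + c^(((re(k) - sqrt(3))*re(k) + im(k)^2)/(re(k)^2 + im(k)^2))*(C2*sin(sqrt(3)*log(c)*Abs(im(k))/(re(k)^2 + im(k)^2)) + C3*cos(sqrt(3)*log(c)*im(k)/(re(k)^2 + im(k)^2)))


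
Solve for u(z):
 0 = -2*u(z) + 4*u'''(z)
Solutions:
 u(z) = C3*exp(2^(2/3)*z/2) + (C1*sin(2^(2/3)*sqrt(3)*z/4) + C2*cos(2^(2/3)*sqrt(3)*z/4))*exp(-2^(2/3)*z/4)


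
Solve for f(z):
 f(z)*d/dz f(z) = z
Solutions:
 f(z) = -sqrt(C1 + z^2)
 f(z) = sqrt(C1 + z^2)


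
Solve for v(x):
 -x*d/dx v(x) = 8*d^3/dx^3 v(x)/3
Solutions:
 v(x) = C1 + Integral(C2*airyai(-3^(1/3)*x/2) + C3*airybi(-3^(1/3)*x/2), x)


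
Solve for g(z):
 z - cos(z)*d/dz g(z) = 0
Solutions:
 g(z) = C1 + Integral(z/cos(z), z)


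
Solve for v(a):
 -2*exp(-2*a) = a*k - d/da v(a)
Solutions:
 v(a) = C1 + a^2*k/2 - exp(-2*a)


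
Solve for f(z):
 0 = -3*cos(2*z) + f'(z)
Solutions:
 f(z) = C1 + 3*sin(2*z)/2


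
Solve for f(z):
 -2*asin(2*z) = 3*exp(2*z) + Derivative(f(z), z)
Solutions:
 f(z) = C1 - 2*z*asin(2*z) - sqrt(1 - 4*z^2) - 3*exp(2*z)/2


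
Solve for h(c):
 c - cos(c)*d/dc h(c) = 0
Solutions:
 h(c) = C1 + Integral(c/cos(c), c)


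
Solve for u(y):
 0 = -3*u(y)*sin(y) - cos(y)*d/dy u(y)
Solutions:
 u(y) = C1*cos(y)^3


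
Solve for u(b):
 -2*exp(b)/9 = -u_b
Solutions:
 u(b) = C1 + 2*exp(b)/9


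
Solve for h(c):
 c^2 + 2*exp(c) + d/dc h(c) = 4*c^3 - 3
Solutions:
 h(c) = C1 + c^4 - c^3/3 - 3*c - 2*exp(c)


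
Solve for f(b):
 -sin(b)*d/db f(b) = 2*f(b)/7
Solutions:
 f(b) = C1*(cos(b) + 1)^(1/7)/(cos(b) - 1)^(1/7)


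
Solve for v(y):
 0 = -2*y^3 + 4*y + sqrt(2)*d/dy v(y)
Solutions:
 v(y) = C1 + sqrt(2)*y^4/4 - sqrt(2)*y^2


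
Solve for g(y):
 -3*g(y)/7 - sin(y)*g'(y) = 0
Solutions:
 g(y) = C1*(cos(y) + 1)^(3/14)/(cos(y) - 1)^(3/14)


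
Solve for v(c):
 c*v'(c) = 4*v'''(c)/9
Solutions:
 v(c) = C1 + Integral(C2*airyai(2^(1/3)*3^(2/3)*c/2) + C3*airybi(2^(1/3)*3^(2/3)*c/2), c)


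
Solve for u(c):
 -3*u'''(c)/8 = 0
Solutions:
 u(c) = C1 + C2*c + C3*c^2
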